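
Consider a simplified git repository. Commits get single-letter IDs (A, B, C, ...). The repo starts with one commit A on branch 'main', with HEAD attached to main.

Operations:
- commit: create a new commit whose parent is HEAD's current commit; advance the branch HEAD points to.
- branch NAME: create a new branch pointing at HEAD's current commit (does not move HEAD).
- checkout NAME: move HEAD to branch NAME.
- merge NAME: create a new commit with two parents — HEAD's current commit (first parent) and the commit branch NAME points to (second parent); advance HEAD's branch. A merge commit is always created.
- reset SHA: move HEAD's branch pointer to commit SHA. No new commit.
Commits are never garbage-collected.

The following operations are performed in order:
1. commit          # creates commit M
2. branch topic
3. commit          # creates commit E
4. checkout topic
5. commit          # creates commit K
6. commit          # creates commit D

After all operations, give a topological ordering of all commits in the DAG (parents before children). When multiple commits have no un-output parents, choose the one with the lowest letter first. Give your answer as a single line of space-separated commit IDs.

After op 1 (commit): HEAD=main@M [main=M]
After op 2 (branch): HEAD=main@M [main=M topic=M]
After op 3 (commit): HEAD=main@E [main=E topic=M]
After op 4 (checkout): HEAD=topic@M [main=E topic=M]
After op 5 (commit): HEAD=topic@K [main=E topic=K]
After op 6 (commit): HEAD=topic@D [main=E topic=D]
commit A: parents=[]
commit D: parents=['K']
commit E: parents=['M']
commit K: parents=['M']
commit M: parents=['A']

Answer: A M E K D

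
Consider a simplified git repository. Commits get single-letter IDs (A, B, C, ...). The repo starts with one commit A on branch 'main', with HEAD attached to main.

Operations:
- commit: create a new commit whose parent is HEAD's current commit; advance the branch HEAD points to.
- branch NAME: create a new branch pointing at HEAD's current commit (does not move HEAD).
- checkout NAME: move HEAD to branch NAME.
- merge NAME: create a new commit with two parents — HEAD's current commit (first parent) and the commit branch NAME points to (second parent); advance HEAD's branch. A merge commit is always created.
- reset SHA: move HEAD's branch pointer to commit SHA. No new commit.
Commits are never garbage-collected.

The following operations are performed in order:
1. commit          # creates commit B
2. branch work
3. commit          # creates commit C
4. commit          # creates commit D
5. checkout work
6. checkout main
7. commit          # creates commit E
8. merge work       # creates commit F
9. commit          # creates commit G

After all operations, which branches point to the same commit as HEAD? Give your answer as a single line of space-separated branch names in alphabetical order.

Answer: main

Derivation:
After op 1 (commit): HEAD=main@B [main=B]
After op 2 (branch): HEAD=main@B [main=B work=B]
After op 3 (commit): HEAD=main@C [main=C work=B]
After op 4 (commit): HEAD=main@D [main=D work=B]
After op 5 (checkout): HEAD=work@B [main=D work=B]
After op 6 (checkout): HEAD=main@D [main=D work=B]
After op 7 (commit): HEAD=main@E [main=E work=B]
After op 8 (merge): HEAD=main@F [main=F work=B]
After op 9 (commit): HEAD=main@G [main=G work=B]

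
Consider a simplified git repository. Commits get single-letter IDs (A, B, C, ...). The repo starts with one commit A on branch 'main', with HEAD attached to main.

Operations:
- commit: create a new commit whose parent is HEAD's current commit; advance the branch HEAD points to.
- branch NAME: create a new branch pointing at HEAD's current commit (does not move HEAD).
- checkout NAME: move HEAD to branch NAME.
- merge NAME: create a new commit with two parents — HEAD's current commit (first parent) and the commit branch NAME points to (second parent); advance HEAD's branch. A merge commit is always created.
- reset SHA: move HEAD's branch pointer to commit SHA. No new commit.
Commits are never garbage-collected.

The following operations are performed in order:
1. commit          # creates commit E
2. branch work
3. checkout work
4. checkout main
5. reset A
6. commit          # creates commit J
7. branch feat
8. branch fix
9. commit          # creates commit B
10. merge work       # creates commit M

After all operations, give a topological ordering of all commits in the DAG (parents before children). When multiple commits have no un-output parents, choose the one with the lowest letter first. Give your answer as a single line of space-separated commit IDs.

After op 1 (commit): HEAD=main@E [main=E]
After op 2 (branch): HEAD=main@E [main=E work=E]
After op 3 (checkout): HEAD=work@E [main=E work=E]
After op 4 (checkout): HEAD=main@E [main=E work=E]
After op 5 (reset): HEAD=main@A [main=A work=E]
After op 6 (commit): HEAD=main@J [main=J work=E]
After op 7 (branch): HEAD=main@J [feat=J main=J work=E]
After op 8 (branch): HEAD=main@J [feat=J fix=J main=J work=E]
After op 9 (commit): HEAD=main@B [feat=J fix=J main=B work=E]
After op 10 (merge): HEAD=main@M [feat=J fix=J main=M work=E]
commit A: parents=[]
commit B: parents=['J']
commit E: parents=['A']
commit J: parents=['A']
commit M: parents=['B', 'E']

Answer: A E J B M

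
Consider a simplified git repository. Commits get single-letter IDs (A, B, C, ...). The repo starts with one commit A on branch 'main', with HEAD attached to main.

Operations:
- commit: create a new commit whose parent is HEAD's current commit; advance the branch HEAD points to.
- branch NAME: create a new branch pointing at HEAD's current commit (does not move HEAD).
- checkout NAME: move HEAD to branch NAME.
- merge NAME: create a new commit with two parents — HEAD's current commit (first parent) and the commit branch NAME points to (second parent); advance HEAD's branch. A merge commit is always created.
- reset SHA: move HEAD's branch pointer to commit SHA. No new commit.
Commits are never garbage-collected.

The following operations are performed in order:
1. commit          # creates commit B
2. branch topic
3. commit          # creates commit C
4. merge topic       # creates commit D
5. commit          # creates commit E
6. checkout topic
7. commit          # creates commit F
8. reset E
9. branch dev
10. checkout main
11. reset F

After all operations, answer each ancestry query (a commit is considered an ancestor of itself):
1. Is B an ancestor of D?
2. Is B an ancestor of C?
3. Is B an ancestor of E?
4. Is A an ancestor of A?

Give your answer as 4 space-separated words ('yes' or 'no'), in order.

After op 1 (commit): HEAD=main@B [main=B]
After op 2 (branch): HEAD=main@B [main=B topic=B]
After op 3 (commit): HEAD=main@C [main=C topic=B]
After op 4 (merge): HEAD=main@D [main=D topic=B]
After op 5 (commit): HEAD=main@E [main=E topic=B]
After op 6 (checkout): HEAD=topic@B [main=E topic=B]
After op 7 (commit): HEAD=topic@F [main=E topic=F]
After op 8 (reset): HEAD=topic@E [main=E topic=E]
After op 9 (branch): HEAD=topic@E [dev=E main=E topic=E]
After op 10 (checkout): HEAD=main@E [dev=E main=E topic=E]
After op 11 (reset): HEAD=main@F [dev=E main=F topic=E]
ancestors(D) = {A,B,C,D}; B in? yes
ancestors(C) = {A,B,C}; B in? yes
ancestors(E) = {A,B,C,D,E}; B in? yes
ancestors(A) = {A}; A in? yes

Answer: yes yes yes yes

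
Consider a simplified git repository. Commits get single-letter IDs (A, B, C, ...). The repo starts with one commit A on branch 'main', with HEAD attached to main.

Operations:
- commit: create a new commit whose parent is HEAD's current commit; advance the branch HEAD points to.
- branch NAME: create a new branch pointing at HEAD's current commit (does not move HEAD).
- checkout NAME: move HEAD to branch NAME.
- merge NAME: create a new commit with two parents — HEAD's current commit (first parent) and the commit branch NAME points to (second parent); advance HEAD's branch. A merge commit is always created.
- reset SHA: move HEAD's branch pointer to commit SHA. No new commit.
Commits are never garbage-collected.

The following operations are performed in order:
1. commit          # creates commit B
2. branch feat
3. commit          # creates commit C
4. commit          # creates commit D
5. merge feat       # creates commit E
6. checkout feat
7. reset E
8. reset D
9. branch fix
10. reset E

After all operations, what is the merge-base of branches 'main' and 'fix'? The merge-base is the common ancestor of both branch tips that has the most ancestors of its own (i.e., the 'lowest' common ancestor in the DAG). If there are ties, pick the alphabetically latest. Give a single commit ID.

After op 1 (commit): HEAD=main@B [main=B]
After op 2 (branch): HEAD=main@B [feat=B main=B]
After op 3 (commit): HEAD=main@C [feat=B main=C]
After op 4 (commit): HEAD=main@D [feat=B main=D]
After op 5 (merge): HEAD=main@E [feat=B main=E]
After op 6 (checkout): HEAD=feat@B [feat=B main=E]
After op 7 (reset): HEAD=feat@E [feat=E main=E]
After op 8 (reset): HEAD=feat@D [feat=D main=E]
After op 9 (branch): HEAD=feat@D [feat=D fix=D main=E]
After op 10 (reset): HEAD=feat@E [feat=E fix=D main=E]
ancestors(main=E): ['A', 'B', 'C', 'D', 'E']
ancestors(fix=D): ['A', 'B', 'C', 'D']
common: ['A', 'B', 'C', 'D']

Answer: D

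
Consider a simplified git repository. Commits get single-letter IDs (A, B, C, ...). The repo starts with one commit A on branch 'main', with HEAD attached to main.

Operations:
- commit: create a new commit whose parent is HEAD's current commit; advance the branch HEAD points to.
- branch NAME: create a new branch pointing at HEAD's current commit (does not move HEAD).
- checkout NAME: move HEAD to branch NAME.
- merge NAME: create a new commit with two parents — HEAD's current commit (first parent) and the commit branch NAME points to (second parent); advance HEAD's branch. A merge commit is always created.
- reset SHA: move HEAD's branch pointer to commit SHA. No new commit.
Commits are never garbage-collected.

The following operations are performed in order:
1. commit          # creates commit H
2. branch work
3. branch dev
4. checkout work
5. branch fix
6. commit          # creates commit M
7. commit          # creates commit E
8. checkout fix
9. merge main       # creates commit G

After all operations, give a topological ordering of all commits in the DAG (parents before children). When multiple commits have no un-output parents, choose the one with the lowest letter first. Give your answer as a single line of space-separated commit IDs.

Answer: A H G M E

Derivation:
After op 1 (commit): HEAD=main@H [main=H]
After op 2 (branch): HEAD=main@H [main=H work=H]
After op 3 (branch): HEAD=main@H [dev=H main=H work=H]
After op 4 (checkout): HEAD=work@H [dev=H main=H work=H]
After op 5 (branch): HEAD=work@H [dev=H fix=H main=H work=H]
After op 6 (commit): HEAD=work@M [dev=H fix=H main=H work=M]
After op 7 (commit): HEAD=work@E [dev=H fix=H main=H work=E]
After op 8 (checkout): HEAD=fix@H [dev=H fix=H main=H work=E]
After op 9 (merge): HEAD=fix@G [dev=H fix=G main=H work=E]
commit A: parents=[]
commit E: parents=['M']
commit G: parents=['H', 'H']
commit H: parents=['A']
commit M: parents=['H']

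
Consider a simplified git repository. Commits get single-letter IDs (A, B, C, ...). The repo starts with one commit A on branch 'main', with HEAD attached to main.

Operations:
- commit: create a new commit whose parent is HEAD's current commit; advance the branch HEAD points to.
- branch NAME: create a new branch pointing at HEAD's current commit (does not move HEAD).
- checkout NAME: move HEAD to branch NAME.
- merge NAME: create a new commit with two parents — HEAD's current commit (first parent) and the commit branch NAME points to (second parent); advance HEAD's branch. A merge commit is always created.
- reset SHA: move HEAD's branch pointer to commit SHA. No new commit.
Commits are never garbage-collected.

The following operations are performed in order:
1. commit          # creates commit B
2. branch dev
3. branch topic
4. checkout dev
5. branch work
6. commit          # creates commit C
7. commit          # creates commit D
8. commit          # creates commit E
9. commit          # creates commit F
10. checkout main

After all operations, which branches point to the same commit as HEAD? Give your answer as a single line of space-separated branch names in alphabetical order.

Answer: main topic work

Derivation:
After op 1 (commit): HEAD=main@B [main=B]
After op 2 (branch): HEAD=main@B [dev=B main=B]
After op 3 (branch): HEAD=main@B [dev=B main=B topic=B]
After op 4 (checkout): HEAD=dev@B [dev=B main=B topic=B]
After op 5 (branch): HEAD=dev@B [dev=B main=B topic=B work=B]
After op 6 (commit): HEAD=dev@C [dev=C main=B topic=B work=B]
After op 7 (commit): HEAD=dev@D [dev=D main=B topic=B work=B]
After op 8 (commit): HEAD=dev@E [dev=E main=B topic=B work=B]
After op 9 (commit): HEAD=dev@F [dev=F main=B topic=B work=B]
After op 10 (checkout): HEAD=main@B [dev=F main=B topic=B work=B]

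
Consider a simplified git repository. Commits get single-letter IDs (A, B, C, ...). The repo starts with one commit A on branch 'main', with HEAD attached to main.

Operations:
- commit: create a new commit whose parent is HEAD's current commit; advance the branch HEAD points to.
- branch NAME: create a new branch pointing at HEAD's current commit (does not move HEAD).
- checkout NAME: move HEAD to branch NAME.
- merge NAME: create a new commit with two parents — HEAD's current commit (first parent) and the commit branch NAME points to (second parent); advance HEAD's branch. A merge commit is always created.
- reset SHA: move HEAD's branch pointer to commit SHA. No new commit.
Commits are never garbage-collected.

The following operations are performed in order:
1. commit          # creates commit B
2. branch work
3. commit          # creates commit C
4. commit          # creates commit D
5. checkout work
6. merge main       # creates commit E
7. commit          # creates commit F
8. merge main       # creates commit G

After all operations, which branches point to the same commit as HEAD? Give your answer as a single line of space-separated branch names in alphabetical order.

Answer: work

Derivation:
After op 1 (commit): HEAD=main@B [main=B]
After op 2 (branch): HEAD=main@B [main=B work=B]
After op 3 (commit): HEAD=main@C [main=C work=B]
After op 4 (commit): HEAD=main@D [main=D work=B]
After op 5 (checkout): HEAD=work@B [main=D work=B]
After op 6 (merge): HEAD=work@E [main=D work=E]
After op 7 (commit): HEAD=work@F [main=D work=F]
After op 8 (merge): HEAD=work@G [main=D work=G]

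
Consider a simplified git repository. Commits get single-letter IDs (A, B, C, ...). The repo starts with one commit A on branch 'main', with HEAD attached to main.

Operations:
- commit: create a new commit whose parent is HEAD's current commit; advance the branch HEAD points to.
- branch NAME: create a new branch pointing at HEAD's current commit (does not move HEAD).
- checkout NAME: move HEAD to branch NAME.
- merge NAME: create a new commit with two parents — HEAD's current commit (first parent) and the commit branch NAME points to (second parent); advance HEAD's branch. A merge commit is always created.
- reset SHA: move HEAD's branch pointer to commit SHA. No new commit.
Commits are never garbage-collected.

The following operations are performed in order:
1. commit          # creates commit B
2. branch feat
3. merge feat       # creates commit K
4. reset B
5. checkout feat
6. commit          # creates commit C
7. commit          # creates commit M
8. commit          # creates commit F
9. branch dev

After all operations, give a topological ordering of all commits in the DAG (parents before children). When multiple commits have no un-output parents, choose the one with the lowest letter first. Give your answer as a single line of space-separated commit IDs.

Answer: A B C K M F

Derivation:
After op 1 (commit): HEAD=main@B [main=B]
After op 2 (branch): HEAD=main@B [feat=B main=B]
After op 3 (merge): HEAD=main@K [feat=B main=K]
After op 4 (reset): HEAD=main@B [feat=B main=B]
After op 5 (checkout): HEAD=feat@B [feat=B main=B]
After op 6 (commit): HEAD=feat@C [feat=C main=B]
After op 7 (commit): HEAD=feat@M [feat=M main=B]
After op 8 (commit): HEAD=feat@F [feat=F main=B]
After op 9 (branch): HEAD=feat@F [dev=F feat=F main=B]
commit A: parents=[]
commit B: parents=['A']
commit C: parents=['B']
commit F: parents=['M']
commit K: parents=['B', 'B']
commit M: parents=['C']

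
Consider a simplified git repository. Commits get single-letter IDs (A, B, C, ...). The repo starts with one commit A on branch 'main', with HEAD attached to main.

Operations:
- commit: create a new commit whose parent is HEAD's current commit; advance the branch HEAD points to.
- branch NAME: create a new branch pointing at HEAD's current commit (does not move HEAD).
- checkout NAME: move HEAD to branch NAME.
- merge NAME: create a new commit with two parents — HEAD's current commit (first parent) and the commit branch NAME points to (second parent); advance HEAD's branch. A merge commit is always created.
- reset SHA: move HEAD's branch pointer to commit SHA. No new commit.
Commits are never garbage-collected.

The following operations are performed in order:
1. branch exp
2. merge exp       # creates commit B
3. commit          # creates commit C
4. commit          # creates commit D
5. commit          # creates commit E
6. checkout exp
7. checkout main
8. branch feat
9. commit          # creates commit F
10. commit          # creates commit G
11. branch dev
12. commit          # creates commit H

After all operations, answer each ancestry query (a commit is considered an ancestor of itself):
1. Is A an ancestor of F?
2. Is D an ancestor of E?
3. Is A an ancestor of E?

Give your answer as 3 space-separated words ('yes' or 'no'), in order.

Answer: yes yes yes

Derivation:
After op 1 (branch): HEAD=main@A [exp=A main=A]
After op 2 (merge): HEAD=main@B [exp=A main=B]
After op 3 (commit): HEAD=main@C [exp=A main=C]
After op 4 (commit): HEAD=main@D [exp=A main=D]
After op 5 (commit): HEAD=main@E [exp=A main=E]
After op 6 (checkout): HEAD=exp@A [exp=A main=E]
After op 7 (checkout): HEAD=main@E [exp=A main=E]
After op 8 (branch): HEAD=main@E [exp=A feat=E main=E]
After op 9 (commit): HEAD=main@F [exp=A feat=E main=F]
After op 10 (commit): HEAD=main@G [exp=A feat=E main=G]
After op 11 (branch): HEAD=main@G [dev=G exp=A feat=E main=G]
After op 12 (commit): HEAD=main@H [dev=G exp=A feat=E main=H]
ancestors(F) = {A,B,C,D,E,F}; A in? yes
ancestors(E) = {A,B,C,D,E}; D in? yes
ancestors(E) = {A,B,C,D,E}; A in? yes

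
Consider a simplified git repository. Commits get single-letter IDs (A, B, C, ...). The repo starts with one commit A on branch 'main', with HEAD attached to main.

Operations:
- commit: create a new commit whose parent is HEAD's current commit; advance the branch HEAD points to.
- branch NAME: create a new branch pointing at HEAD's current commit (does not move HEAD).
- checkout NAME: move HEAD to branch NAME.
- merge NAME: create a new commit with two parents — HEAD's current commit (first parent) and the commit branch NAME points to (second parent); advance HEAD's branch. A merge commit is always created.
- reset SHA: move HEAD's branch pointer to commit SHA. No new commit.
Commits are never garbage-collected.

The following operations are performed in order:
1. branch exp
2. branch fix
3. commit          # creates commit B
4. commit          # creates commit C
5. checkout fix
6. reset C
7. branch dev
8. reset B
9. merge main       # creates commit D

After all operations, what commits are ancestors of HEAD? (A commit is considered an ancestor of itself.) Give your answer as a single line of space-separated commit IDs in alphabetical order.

Answer: A B C D

Derivation:
After op 1 (branch): HEAD=main@A [exp=A main=A]
After op 2 (branch): HEAD=main@A [exp=A fix=A main=A]
After op 3 (commit): HEAD=main@B [exp=A fix=A main=B]
After op 4 (commit): HEAD=main@C [exp=A fix=A main=C]
After op 5 (checkout): HEAD=fix@A [exp=A fix=A main=C]
After op 6 (reset): HEAD=fix@C [exp=A fix=C main=C]
After op 7 (branch): HEAD=fix@C [dev=C exp=A fix=C main=C]
After op 8 (reset): HEAD=fix@B [dev=C exp=A fix=B main=C]
After op 9 (merge): HEAD=fix@D [dev=C exp=A fix=D main=C]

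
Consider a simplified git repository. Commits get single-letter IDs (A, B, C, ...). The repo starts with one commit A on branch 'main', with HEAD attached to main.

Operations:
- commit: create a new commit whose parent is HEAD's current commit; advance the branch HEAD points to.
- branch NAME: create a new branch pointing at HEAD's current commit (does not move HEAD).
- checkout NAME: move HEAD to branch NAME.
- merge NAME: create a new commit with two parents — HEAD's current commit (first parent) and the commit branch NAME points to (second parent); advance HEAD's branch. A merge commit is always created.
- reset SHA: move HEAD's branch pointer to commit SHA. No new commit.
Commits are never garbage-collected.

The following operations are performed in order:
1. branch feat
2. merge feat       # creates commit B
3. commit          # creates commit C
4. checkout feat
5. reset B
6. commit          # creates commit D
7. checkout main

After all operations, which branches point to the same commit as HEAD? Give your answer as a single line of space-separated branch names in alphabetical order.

After op 1 (branch): HEAD=main@A [feat=A main=A]
After op 2 (merge): HEAD=main@B [feat=A main=B]
After op 3 (commit): HEAD=main@C [feat=A main=C]
After op 4 (checkout): HEAD=feat@A [feat=A main=C]
After op 5 (reset): HEAD=feat@B [feat=B main=C]
After op 6 (commit): HEAD=feat@D [feat=D main=C]
After op 7 (checkout): HEAD=main@C [feat=D main=C]

Answer: main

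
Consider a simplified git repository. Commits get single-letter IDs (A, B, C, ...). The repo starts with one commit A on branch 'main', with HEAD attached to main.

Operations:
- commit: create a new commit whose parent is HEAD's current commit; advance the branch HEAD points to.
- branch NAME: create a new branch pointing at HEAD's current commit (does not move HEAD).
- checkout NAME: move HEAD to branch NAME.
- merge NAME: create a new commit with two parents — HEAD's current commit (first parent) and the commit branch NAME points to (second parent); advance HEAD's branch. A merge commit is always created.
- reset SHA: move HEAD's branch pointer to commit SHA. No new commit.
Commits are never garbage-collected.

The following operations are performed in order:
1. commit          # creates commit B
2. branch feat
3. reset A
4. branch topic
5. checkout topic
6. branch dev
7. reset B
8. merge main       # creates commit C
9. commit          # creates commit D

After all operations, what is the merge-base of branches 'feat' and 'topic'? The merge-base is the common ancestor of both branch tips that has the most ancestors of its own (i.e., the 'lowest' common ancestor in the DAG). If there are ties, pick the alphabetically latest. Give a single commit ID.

After op 1 (commit): HEAD=main@B [main=B]
After op 2 (branch): HEAD=main@B [feat=B main=B]
After op 3 (reset): HEAD=main@A [feat=B main=A]
After op 4 (branch): HEAD=main@A [feat=B main=A topic=A]
After op 5 (checkout): HEAD=topic@A [feat=B main=A topic=A]
After op 6 (branch): HEAD=topic@A [dev=A feat=B main=A topic=A]
After op 7 (reset): HEAD=topic@B [dev=A feat=B main=A topic=B]
After op 8 (merge): HEAD=topic@C [dev=A feat=B main=A topic=C]
After op 9 (commit): HEAD=topic@D [dev=A feat=B main=A topic=D]
ancestors(feat=B): ['A', 'B']
ancestors(topic=D): ['A', 'B', 'C', 'D']
common: ['A', 'B']

Answer: B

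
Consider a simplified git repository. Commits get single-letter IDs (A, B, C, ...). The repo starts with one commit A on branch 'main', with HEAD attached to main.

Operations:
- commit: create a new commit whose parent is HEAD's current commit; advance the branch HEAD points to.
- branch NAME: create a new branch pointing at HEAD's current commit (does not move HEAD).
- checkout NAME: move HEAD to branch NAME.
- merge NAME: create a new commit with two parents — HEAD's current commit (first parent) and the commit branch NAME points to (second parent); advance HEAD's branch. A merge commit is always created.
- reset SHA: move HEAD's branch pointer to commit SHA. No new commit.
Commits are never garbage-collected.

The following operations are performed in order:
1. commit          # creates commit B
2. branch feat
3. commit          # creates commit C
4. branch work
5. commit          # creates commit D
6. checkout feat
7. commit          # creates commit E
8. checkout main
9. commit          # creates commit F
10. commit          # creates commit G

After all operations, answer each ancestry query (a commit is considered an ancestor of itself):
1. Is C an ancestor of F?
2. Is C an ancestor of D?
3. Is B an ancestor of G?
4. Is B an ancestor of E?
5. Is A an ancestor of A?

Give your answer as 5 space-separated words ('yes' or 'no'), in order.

Answer: yes yes yes yes yes

Derivation:
After op 1 (commit): HEAD=main@B [main=B]
After op 2 (branch): HEAD=main@B [feat=B main=B]
After op 3 (commit): HEAD=main@C [feat=B main=C]
After op 4 (branch): HEAD=main@C [feat=B main=C work=C]
After op 5 (commit): HEAD=main@D [feat=B main=D work=C]
After op 6 (checkout): HEAD=feat@B [feat=B main=D work=C]
After op 7 (commit): HEAD=feat@E [feat=E main=D work=C]
After op 8 (checkout): HEAD=main@D [feat=E main=D work=C]
After op 9 (commit): HEAD=main@F [feat=E main=F work=C]
After op 10 (commit): HEAD=main@G [feat=E main=G work=C]
ancestors(F) = {A,B,C,D,F}; C in? yes
ancestors(D) = {A,B,C,D}; C in? yes
ancestors(G) = {A,B,C,D,F,G}; B in? yes
ancestors(E) = {A,B,E}; B in? yes
ancestors(A) = {A}; A in? yes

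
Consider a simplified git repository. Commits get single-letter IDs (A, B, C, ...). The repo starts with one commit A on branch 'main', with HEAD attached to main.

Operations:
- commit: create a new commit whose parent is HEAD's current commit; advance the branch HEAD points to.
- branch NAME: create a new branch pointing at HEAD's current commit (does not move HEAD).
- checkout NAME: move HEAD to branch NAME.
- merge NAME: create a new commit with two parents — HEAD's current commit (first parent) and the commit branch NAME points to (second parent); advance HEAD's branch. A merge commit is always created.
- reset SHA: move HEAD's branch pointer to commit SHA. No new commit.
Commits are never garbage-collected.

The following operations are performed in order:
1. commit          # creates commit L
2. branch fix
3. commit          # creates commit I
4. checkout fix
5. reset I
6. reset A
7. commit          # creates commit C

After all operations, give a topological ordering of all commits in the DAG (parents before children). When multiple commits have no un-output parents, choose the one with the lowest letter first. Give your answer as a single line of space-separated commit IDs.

After op 1 (commit): HEAD=main@L [main=L]
After op 2 (branch): HEAD=main@L [fix=L main=L]
After op 3 (commit): HEAD=main@I [fix=L main=I]
After op 4 (checkout): HEAD=fix@L [fix=L main=I]
After op 5 (reset): HEAD=fix@I [fix=I main=I]
After op 6 (reset): HEAD=fix@A [fix=A main=I]
After op 7 (commit): HEAD=fix@C [fix=C main=I]
commit A: parents=[]
commit C: parents=['A']
commit I: parents=['L']
commit L: parents=['A']

Answer: A C L I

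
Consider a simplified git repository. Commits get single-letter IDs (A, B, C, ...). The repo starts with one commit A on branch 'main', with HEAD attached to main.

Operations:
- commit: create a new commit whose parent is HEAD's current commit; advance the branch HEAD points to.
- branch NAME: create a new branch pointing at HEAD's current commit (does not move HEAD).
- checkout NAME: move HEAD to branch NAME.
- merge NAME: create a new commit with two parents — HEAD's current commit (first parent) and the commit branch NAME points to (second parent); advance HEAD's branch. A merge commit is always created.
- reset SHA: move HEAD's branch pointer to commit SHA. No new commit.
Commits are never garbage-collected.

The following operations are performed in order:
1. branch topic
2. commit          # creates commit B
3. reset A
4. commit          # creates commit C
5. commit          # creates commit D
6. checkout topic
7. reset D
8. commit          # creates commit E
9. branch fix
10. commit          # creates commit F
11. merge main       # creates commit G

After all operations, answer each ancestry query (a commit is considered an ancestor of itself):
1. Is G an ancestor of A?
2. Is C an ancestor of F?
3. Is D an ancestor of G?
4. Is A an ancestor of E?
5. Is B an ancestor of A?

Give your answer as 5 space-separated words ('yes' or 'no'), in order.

After op 1 (branch): HEAD=main@A [main=A topic=A]
After op 2 (commit): HEAD=main@B [main=B topic=A]
After op 3 (reset): HEAD=main@A [main=A topic=A]
After op 4 (commit): HEAD=main@C [main=C topic=A]
After op 5 (commit): HEAD=main@D [main=D topic=A]
After op 6 (checkout): HEAD=topic@A [main=D topic=A]
After op 7 (reset): HEAD=topic@D [main=D topic=D]
After op 8 (commit): HEAD=topic@E [main=D topic=E]
After op 9 (branch): HEAD=topic@E [fix=E main=D topic=E]
After op 10 (commit): HEAD=topic@F [fix=E main=D topic=F]
After op 11 (merge): HEAD=topic@G [fix=E main=D topic=G]
ancestors(A) = {A}; G in? no
ancestors(F) = {A,C,D,E,F}; C in? yes
ancestors(G) = {A,C,D,E,F,G}; D in? yes
ancestors(E) = {A,C,D,E}; A in? yes
ancestors(A) = {A}; B in? no

Answer: no yes yes yes no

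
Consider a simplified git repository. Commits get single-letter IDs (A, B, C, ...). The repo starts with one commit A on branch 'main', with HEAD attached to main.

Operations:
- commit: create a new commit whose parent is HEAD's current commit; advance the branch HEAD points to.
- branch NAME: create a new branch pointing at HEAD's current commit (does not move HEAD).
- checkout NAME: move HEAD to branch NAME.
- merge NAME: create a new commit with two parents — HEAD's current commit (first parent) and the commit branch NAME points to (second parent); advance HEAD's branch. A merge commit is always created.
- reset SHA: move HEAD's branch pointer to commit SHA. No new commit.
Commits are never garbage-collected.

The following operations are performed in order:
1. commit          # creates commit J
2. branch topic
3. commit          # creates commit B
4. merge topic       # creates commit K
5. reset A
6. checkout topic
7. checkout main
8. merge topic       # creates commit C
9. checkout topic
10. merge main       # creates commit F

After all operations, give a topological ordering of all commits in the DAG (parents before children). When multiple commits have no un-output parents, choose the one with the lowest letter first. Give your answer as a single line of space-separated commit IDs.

Answer: A J B C F K

Derivation:
After op 1 (commit): HEAD=main@J [main=J]
After op 2 (branch): HEAD=main@J [main=J topic=J]
After op 3 (commit): HEAD=main@B [main=B topic=J]
After op 4 (merge): HEAD=main@K [main=K topic=J]
After op 5 (reset): HEAD=main@A [main=A topic=J]
After op 6 (checkout): HEAD=topic@J [main=A topic=J]
After op 7 (checkout): HEAD=main@A [main=A topic=J]
After op 8 (merge): HEAD=main@C [main=C topic=J]
After op 9 (checkout): HEAD=topic@J [main=C topic=J]
After op 10 (merge): HEAD=topic@F [main=C topic=F]
commit A: parents=[]
commit B: parents=['J']
commit C: parents=['A', 'J']
commit F: parents=['J', 'C']
commit J: parents=['A']
commit K: parents=['B', 'J']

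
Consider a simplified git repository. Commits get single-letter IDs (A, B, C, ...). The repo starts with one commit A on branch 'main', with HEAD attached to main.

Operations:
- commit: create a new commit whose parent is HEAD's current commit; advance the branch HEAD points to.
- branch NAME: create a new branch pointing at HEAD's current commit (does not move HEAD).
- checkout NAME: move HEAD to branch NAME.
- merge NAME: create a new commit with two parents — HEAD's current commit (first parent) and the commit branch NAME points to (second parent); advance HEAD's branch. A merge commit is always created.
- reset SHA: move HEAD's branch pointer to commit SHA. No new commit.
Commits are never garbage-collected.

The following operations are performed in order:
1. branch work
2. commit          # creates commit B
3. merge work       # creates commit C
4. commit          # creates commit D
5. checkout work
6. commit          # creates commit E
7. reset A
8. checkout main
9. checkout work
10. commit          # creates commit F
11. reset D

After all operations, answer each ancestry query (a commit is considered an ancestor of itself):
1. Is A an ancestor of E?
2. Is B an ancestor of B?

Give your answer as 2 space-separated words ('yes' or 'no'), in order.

Answer: yes yes

Derivation:
After op 1 (branch): HEAD=main@A [main=A work=A]
After op 2 (commit): HEAD=main@B [main=B work=A]
After op 3 (merge): HEAD=main@C [main=C work=A]
After op 4 (commit): HEAD=main@D [main=D work=A]
After op 5 (checkout): HEAD=work@A [main=D work=A]
After op 6 (commit): HEAD=work@E [main=D work=E]
After op 7 (reset): HEAD=work@A [main=D work=A]
After op 8 (checkout): HEAD=main@D [main=D work=A]
After op 9 (checkout): HEAD=work@A [main=D work=A]
After op 10 (commit): HEAD=work@F [main=D work=F]
After op 11 (reset): HEAD=work@D [main=D work=D]
ancestors(E) = {A,E}; A in? yes
ancestors(B) = {A,B}; B in? yes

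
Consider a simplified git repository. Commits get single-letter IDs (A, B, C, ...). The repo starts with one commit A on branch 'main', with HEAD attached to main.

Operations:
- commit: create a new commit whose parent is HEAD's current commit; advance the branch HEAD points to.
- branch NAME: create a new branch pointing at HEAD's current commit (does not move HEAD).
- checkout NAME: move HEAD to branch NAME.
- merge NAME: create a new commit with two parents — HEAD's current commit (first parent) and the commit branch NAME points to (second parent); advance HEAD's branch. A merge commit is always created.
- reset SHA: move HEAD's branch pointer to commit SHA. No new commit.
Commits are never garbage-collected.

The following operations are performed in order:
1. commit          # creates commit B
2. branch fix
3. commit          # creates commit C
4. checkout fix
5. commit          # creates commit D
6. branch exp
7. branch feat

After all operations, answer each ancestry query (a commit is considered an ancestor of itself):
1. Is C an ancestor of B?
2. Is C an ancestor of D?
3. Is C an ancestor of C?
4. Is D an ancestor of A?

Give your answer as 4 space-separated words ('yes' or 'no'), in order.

Answer: no no yes no

Derivation:
After op 1 (commit): HEAD=main@B [main=B]
After op 2 (branch): HEAD=main@B [fix=B main=B]
After op 3 (commit): HEAD=main@C [fix=B main=C]
After op 4 (checkout): HEAD=fix@B [fix=B main=C]
After op 5 (commit): HEAD=fix@D [fix=D main=C]
After op 6 (branch): HEAD=fix@D [exp=D fix=D main=C]
After op 7 (branch): HEAD=fix@D [exp=D feat=D fix=D main=C]
ancestors(B) = {A,B}; C in? no
ancestors(D) = {A,B,D}; C in? no
ancestors(C) = {A,B,C}; C in? yes
ancestors(A) = {A}; D in? no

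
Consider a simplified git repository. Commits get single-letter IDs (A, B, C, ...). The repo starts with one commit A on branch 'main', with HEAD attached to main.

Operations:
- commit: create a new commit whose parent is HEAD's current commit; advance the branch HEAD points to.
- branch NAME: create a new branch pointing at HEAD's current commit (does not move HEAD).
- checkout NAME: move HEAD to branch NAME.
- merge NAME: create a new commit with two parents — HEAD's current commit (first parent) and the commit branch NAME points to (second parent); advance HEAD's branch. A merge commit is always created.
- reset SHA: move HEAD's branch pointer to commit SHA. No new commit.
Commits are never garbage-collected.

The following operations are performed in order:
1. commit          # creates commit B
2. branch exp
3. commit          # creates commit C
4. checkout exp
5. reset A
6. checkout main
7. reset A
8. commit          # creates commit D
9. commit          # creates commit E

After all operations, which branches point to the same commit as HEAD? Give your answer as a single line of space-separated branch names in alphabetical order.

Answer: main

Derivation:
After op 1 (commit): HEAD=main@B [main=B]
After op 2 (branch): HEAD=main@B [exp=B main=B]
After op 3 (commit): HEAD=main@C [exp=B main=C]
After op 4 (checkout): HEAD=exp@B [exp=B main=C]
After op 5 (reset): HEAD=exp@A [exp=A main=C]
After op 6 (checkout): HEAD=main@C [exp=A main=C]
After op 7 (reset): HEAD=main@A [exp=A main=A]
After op 8 (commit): HEAD=main@D [exp=A main=D]
After op 9 (commit): HEAD=main@E [exp=A main=E]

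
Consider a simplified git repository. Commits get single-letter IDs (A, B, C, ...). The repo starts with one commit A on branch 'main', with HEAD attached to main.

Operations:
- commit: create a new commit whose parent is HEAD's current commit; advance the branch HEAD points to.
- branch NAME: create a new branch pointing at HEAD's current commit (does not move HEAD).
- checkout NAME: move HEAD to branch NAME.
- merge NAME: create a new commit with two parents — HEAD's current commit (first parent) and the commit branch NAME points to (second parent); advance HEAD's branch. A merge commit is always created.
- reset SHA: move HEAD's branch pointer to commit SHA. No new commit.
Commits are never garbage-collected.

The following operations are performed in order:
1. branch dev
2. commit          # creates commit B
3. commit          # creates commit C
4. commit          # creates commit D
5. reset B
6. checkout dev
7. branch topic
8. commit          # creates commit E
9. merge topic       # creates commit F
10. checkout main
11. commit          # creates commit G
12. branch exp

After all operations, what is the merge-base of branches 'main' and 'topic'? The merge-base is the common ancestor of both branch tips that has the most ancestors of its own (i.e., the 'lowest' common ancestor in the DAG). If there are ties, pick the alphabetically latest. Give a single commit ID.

After op 1 (branch): HEAD=main@A [dev=A main=A]
After op 2 (commit): HEAD=main@B [dev=A main=B]
After op 3 (commit): HEAD=main@C [dev=A main=C]
After op 4 (commit): HEAD=main@D [dev=A main=D]
After op 5 (reset): HEAD=main@B [dev=A main=B]
After op 6 (checkout): HEAD=dev@A [dev=A main=B]
After op 7 (branch): HEAD=dev@A [dev=A main=B topic=A]
After op 8 (commit): HEAD=dev@E [dev=E main=B topic=A]
After op 9 (merge): HEAD=dev@F [dev=F main=B topic=A]
After op 10 (checkout): HEAD=main@B [dev=F main=B topic=A]
After op 11 (commit): HEAD=main@G [dev=F main=G topic=A]
After op 12 (branch): HEAD=main@G [dev=F exp=G main=G topic=A]
ancestors(main=G): ['A', 'B', 'G']
ancestors(topic=A): ['A']
common: ['A']

Answer: A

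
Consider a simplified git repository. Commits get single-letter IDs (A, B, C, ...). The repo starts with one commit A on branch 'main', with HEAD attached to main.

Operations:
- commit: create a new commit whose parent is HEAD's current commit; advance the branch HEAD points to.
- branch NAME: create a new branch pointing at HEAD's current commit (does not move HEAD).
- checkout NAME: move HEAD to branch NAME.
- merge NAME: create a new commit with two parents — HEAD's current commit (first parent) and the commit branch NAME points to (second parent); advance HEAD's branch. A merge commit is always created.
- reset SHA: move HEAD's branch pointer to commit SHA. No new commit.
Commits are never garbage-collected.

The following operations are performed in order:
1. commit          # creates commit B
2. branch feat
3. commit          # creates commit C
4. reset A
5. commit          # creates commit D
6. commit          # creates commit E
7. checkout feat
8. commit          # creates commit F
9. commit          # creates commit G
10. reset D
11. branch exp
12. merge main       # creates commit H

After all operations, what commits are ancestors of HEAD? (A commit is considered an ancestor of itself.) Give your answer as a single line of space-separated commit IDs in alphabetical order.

After op 1 (commit): HEAD=main@B [main=B]
After op 2 (branch): HEAD=main@B [feat=B main=B]
After op 3 (commit): HEAD=main@C [feat=B main=C]
After op 4 (reset): HEAD=main@A [feat=B main=A]
After op 5 (commit): HEAD=main@D [feat=B main=D]
After op 6 (commit): HEAD=main@E [feat=B main=E]
After op 7 (checkout): HEAD=feat@B [feat=B main=E]
After op 8 (commit): HEAD=feat@F [feat=F main=E]
After op 9 (commit): HEAD=feat@G [feat=G main=E]
After op 10 (reset): HEAD=feat@D [feat=D main=E]
After op 11 (branch): HEAD=feat@D [exp=D feat=D main=E]
After op 12 (merge): HEAD=feat@H [exp=D feat=H main=E]

Answer: A D E H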